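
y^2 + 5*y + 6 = (y + 2)*(y + 3)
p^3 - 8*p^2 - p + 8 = (p - 8)*(p - 1)*(p + 1)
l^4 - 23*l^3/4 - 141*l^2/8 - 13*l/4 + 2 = (l - 8)*(l - 1/4)*(l + 1/2)*(l + 2)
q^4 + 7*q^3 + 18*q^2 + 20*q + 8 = (q + 1)*(q + 2)^3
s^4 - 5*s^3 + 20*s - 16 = (s - 4)*(s - 2)*(s - 1)*(s + 2)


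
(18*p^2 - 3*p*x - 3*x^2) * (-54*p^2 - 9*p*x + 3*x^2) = -972*p^4 + 243*p^2*x^2 + 18*p*x^3 - 9*x^4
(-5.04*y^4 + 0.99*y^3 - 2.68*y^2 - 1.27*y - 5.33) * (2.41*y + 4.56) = -12.1464*y^5 - 20.5965*y^4 - 1.9444*y^3 - 15.2815*y^2 - 18.6365*y - 24.3048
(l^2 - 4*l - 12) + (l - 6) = l^2 - 3*l - 18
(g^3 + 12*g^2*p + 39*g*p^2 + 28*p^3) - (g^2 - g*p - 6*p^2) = g^3 + 12*g^2*p - g^2 + 39*g*p^2 + g*p + 28*p^3 + 6*p^2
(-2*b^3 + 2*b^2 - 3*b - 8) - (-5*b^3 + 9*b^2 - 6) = 3*b^3 - 7*b^2 - 3*b - 2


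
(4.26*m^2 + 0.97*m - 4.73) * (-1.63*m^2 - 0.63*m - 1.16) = -6.9438*m^4 - 4.2649*m^3 + 2.1572*m^2 + 1.8547*m + 5.4868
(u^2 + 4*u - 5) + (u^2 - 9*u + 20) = 2*u^2 - 5*u + 15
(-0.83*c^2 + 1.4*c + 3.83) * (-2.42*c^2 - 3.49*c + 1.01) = 2.0086*c^4 - 0.4913*c^3 - 14.9929*c^2 - 11.9527*c + 3.8683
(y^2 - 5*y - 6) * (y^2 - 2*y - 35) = y^4 - 7*y^3 - 31*y^2 + 187*y + 210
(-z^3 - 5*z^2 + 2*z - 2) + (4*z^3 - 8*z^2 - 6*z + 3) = 3*z^3 - 13*z^2 - 4*z + 1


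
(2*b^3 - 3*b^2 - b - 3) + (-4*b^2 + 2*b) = 2*b^3 - 7*b^2 + b - 3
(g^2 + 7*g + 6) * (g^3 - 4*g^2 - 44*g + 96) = g^5 + 3*g^4 - 66*g^3 - 236*g^2 + 408*g + 576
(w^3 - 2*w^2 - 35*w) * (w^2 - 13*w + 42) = w^5 - 15*w^4 + 33*w^3 + 371*w^2 - 1470*w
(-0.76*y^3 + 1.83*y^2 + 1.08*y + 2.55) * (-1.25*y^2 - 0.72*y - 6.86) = 0.95*y^5 - 1.7403*y^4 + 2.546*y^3 - 16.5189*y^2 - 9.2448*y - 17.493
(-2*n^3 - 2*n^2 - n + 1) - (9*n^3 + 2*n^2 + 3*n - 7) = -11*n^3 - 4*n^2 - 4*n + 8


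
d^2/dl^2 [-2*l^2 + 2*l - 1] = -4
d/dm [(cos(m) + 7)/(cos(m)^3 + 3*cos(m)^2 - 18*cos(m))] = 2*(cos(m)^3 + 12*cos(m)^2 + 21*cos(m) - 63)*sin(m)/((cos(m) - 3)^2*(cos(m) + 6)^2*cos(m)^2)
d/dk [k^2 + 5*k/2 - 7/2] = 2*k + 5/2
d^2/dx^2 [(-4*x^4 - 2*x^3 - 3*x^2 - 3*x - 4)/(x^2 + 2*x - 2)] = 2*(-4*x^6 - 24*x^5 - 24*x^4 + 119*x^3 - 102*x^2 - 66*x - 48)/(x^6 + 6*x^5 + 6*x^4 - 16*x^3 - 12*x^2 + 24*x - 8)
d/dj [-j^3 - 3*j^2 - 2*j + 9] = -3*j^2 - 6*j - 2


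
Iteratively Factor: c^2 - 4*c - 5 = (c + 1)*(c - 5)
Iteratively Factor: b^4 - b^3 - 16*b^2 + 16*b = (b - 4)*(b^3 + 3*b^2 - 4*b) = (b - 4)*(b + 4)*(b^2 - b) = (b - 4)*(b - 1)*(b + 4)*(b)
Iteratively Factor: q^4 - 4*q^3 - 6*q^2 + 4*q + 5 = (q + 1)*(q^3 - 5*q^2 - q + 5) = (q - 1)*(q + 1)*(q^2 - 4*q - 5) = (q - 5)*(q - 1)*(q + 1)*(q + 1)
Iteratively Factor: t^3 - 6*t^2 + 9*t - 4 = (t - 1)*(t^2 - 5*t + 4) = (t - 1)^2*(t - 4)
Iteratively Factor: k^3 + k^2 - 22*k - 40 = (k - 5)*(k^2 + 6*k + 8) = (k - 5)*(k + 2)*(k + 4)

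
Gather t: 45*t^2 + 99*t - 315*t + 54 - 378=45*t^2 - 216*t - 324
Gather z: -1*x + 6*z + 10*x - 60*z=9*x - 54*z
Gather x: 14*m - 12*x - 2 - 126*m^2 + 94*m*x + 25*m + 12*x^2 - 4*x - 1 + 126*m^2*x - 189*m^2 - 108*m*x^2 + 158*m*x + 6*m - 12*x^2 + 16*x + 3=-315*m^2 - 108*m*x^2 + 45*m + x*(126*m^2 + 252*m)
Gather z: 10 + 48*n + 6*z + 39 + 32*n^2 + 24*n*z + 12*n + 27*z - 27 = 32*n^2 + 60*n + z*(24*n + 33) + 22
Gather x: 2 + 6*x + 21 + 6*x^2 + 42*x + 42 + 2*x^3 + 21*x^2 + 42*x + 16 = 2*x^3 + 27*x^2 + 90*x + 81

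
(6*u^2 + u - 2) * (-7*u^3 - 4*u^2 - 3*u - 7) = -42*u^5 - 31*u^4 - 8*u^3 - 37*u^2 - u + 14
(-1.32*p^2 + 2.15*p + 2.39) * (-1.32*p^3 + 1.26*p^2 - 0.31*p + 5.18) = 1.7424*p^5 - 4.5012*p^4 - 0.0366000000000002*p^3 - 4.4927*p^2 + 10.3961*p + 12.3802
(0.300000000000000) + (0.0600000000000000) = 0.360000000000000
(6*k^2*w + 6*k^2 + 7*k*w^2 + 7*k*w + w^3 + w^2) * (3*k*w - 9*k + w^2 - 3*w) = 18*k^3*w^2 - 36*k^3*w - 54*k^3 + 27*k^2*w^3 - 54*k^2*w^2 - 81*k^2*w + 10*k*w^4 - 20*k*w^3 - 30*k*w^2 + w^5 - 2*w^4 - 3*w^3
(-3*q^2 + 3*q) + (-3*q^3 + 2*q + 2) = -3*q^3 - 3*q^2 + 5*q + 2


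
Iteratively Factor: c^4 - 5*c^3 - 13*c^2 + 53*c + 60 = (c + 1)*(c^3 - 6*c^2 - 7*c + 60) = (c - 5)*(c + 1)*(c^2 - c - 12) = (c - 5)*(c + 1)*(c + 3)*(c - 4)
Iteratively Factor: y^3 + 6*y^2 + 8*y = (y)*(y^2 + 6*y + 8) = y*(y + 4)*(y + 2)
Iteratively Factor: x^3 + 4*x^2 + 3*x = (x + 3)*(x^2 + x) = (x + 1)*(x + 3)*(x)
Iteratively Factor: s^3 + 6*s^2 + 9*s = (s + 3)*(s^2 + 3*s) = s*(s + 3)*(s + 3)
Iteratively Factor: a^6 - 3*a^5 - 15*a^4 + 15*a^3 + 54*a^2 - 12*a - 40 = (a + 2)*(a^5 - 5*a^4 - 5*a^3 + 25*a^2 + 4*a - 20) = (a - 5)*(a + 2)*(a^4 - 5*a^2 + 4) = (a - 5)*(a - 1)*(a + 2)*(a^3 + a^2 - 4*a - 4) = (a - 5)*(a - 2)*(a - 1)*(a + 2)*(a^2 + 3*a + 2) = (a - 5)*(a - 2)*(a - 1)*(a + 1)*(a + 2)*(a + 2)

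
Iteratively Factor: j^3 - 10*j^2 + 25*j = (j - 5)*(j^2 - 5*j) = j*(j - 5)*(j - 5)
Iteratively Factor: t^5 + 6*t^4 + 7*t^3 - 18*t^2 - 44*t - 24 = (t + 3)*(t^4 + 3*t^3 - 2*t^2 - 12*t - 8) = (t + 2)*(t + 3)*(t^3 + t^2 - 4*t - 4) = (t + 2)^2*(t + 3)*(t^2 - t - 2) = (t + 1)*(t + 2)^2*(t + 3)*(t - 2)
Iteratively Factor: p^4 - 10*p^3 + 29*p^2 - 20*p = (p - 4)*(p^3 - 6*p^2 + 5*p) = (p - 5)*(p - 4)*(p^2 - p) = (p - 5)*(p - 4)*(p - 1)*(p)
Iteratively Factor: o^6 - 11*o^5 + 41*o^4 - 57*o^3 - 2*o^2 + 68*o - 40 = (o - 5)*(o^5 - 6*o^4 + 11*o^3 - 2*o^2 - 12*o + 8) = (o - 5)*(o + 1)*(o^4 - 7*o^3 + 18*o^2 - 20*o + 8) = (o - 5)*(o - 2)*(o + 1)*(o^3 - 5*o^2 + 8*o - 4) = (o - 5)*(o - 2)^2*(o + 1)*(o^2 - 3*o + 2) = (o - 5)*(o - 2)^2*(o - 1)*(o + 1)*(o - 2)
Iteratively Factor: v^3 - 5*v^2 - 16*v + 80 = (v - 5)*(v^2 - 16) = (v - 5)*(v - 4)*(v + 4)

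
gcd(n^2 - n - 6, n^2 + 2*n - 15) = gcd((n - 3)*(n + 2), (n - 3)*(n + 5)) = n - 3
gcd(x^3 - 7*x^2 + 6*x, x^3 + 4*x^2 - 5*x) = x^2 - x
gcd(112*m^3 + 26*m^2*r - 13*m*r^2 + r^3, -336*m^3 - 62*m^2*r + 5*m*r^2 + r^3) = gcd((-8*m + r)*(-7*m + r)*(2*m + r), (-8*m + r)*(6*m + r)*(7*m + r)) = -8*m + r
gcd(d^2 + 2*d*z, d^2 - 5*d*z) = d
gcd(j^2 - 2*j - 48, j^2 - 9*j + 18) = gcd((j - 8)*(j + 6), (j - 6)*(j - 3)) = 1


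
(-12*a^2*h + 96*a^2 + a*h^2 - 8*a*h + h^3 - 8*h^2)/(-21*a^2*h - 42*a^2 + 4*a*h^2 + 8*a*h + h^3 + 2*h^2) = (4*a*h - 32*a + h^2 - 8*h)/(7*a*h + 14*a + h^2 + 2*h)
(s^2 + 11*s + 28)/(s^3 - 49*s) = (s + 4)/(s*(s - 7))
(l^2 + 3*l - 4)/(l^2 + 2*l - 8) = (l - 1)/(l - 2)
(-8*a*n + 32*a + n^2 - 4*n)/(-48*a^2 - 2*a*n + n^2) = (n - 4)/(6*a + n)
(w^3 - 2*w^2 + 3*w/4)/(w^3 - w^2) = (w^2 - 2*w + 3/4)/(w*(w - 1))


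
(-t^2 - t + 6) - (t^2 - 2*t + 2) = -2*t^2 + t + 4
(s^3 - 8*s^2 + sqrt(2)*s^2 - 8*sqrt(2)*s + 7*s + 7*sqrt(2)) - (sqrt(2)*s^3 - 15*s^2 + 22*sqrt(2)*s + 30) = -sqrt(2)*s^3 + s^3 + sqrt(2)*s^2 + 7*s^2 - 30*sqrt(2)*s + 7*s - 30 + 7*sqrt(2)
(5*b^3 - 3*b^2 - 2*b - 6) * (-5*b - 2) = -25*b^4 + 5*b^3 + 16*b^2 + 34*b + 12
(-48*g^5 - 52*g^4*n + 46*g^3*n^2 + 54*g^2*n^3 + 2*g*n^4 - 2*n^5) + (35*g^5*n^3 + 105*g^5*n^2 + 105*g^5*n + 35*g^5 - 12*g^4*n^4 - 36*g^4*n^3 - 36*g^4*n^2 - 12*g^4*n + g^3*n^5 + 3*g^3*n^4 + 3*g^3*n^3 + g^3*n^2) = 35*g^5*n^3 + 105*g^5*n^2 + 105*g^5*n - 13*g^5 - 12*g^4*n^4 - 36*g^4*n^3 - 36*g^4*n^2 - 64*g^4*n + g^3*n^5 + 3*g^3*n^4 + 3*g^3*n^3 + 47*g^3*n^2 + 54*g^2*n^3 + 2*g*n^4 - 2*n^5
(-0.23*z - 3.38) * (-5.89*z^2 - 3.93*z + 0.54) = 1.3547*z^3 + 20.8121*z^2 + 13.1592*z - 1.8252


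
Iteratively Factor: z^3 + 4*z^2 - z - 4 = (z - 1)*(z^2 + 5*z + 4) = (z - 1)*(z + 1)*(z + 4)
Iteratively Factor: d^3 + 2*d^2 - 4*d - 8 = (d + 2)*(d^2 - 4) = (d - 2)*(d + 2)*(d + 2)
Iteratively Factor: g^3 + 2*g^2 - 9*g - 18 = (g + 2)*(g^2 - 9) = (g + 2)*(g + 3)*(g - 3)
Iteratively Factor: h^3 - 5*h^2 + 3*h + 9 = (h + 1)*(h^2 - 6*h + 9) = (h - 3)*(h + 1)*(h - 3)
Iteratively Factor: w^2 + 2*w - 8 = (w + 4)*(w - 2)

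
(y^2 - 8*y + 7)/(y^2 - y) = (y - 7)/y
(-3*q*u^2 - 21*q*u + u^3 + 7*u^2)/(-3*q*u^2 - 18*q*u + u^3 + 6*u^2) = (u + 7)/(u + 6)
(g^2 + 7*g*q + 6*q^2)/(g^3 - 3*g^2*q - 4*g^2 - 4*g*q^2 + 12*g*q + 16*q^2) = (-g - 6*q)/(-g^2 + 4*g*q + 4*g - 16*q)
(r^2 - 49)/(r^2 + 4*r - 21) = (r - 7)/(r - 3)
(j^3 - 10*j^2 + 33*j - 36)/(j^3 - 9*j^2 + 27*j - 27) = (j - 4)/(j - 3)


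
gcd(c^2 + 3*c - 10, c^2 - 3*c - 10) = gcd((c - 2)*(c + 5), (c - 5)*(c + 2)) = 1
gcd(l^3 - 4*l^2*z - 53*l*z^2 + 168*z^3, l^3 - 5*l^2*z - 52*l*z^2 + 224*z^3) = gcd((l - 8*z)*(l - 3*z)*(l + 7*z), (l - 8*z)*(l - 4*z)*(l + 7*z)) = -l^2 + l*z + 56*z^2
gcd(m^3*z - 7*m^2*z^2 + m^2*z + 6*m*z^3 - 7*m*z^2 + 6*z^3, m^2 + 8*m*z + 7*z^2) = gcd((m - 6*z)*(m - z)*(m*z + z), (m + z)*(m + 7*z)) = 1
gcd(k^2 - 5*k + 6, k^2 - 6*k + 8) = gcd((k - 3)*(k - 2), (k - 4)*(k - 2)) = k - 2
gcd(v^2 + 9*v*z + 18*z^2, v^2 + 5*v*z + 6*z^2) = v + 3*z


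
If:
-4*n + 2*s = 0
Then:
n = s/2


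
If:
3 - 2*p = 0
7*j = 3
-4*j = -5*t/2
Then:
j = 3/7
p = 3/2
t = 24/35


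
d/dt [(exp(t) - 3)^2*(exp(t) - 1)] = (exp(t) - 3)*(3*exp(t) - 5)*exp(t)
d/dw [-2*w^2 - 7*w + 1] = -4*w - 7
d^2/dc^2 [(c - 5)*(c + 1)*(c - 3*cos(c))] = 3*c^2*cos(c) - 12*sqrt(2)*c*cos(c + pi/4) + 6*c - 24*sin(c) - 21*cos(c) - 8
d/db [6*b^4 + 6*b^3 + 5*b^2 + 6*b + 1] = 24*b^3 + 18*b^2 + 10*b + 6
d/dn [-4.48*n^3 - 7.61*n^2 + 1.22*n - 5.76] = -13.44*n^2 - 15.22*n + 1.22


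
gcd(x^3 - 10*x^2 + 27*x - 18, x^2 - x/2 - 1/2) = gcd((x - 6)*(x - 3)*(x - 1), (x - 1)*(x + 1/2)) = x - 1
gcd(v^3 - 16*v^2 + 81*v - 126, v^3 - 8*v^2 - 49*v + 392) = v - 7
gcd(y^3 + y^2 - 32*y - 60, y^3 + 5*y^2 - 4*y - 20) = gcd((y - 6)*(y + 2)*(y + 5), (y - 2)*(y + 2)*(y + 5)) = y^2 + 7*y + 10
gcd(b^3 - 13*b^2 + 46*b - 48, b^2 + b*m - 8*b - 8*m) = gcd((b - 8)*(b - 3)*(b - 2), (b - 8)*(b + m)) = b - 8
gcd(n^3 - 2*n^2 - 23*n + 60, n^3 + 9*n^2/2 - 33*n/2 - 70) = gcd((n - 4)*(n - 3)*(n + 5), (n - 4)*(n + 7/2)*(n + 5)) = n^2 + n - 20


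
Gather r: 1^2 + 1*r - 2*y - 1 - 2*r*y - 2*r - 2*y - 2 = r*(-2*y - 1) - 4*y - 2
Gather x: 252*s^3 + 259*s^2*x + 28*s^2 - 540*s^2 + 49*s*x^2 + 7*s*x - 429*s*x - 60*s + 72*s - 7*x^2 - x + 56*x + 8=252*s^3 - 512*s^2 + 12*s + x^2*(49*s - 7) + x*(259*s^2 - 422*s + 55) + 8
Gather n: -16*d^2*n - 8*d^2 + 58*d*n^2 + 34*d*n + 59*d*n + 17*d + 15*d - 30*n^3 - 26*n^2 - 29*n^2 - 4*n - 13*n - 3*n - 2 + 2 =-8*d^2 + 32*d - 30*n^3 + n^2*(58*d - 55) + n*(-16*d^2 + 93*d - 20)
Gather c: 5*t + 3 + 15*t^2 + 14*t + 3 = 15*t^2 + 19*t + 6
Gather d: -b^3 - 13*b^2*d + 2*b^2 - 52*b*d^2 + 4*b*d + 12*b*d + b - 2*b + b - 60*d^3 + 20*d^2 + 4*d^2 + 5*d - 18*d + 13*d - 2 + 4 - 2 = -b^3 + 2*b^2 - 60*d^3 + d^2*(24 - 52*b) + d*(-13*b^2 + 16*b)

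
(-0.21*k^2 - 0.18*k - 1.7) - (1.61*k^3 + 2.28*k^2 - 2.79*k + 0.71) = -1.61*k^3 - 2.49*k^2 + 2.61*k - 2.41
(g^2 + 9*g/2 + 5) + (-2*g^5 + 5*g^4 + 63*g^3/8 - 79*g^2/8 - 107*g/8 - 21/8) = -2*g^5 + 5*g^4 + 63*g^3/8 - 71*g^2/8 - 71*g/8 + 19/8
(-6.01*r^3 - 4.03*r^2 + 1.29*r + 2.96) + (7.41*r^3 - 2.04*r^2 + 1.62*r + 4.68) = 1.4*r^3 - 6.07*r^2 + 2.91*r + 7.64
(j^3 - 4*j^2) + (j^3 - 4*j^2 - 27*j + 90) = 2*j^3 - 8*j^2 - 27*j + 90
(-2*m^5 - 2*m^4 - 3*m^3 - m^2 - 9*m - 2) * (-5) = 10*m^5 + 10*m^4 + 15*m^3 + 5*m^2 + 45*m + 10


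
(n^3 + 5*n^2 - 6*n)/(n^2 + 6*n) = n - 1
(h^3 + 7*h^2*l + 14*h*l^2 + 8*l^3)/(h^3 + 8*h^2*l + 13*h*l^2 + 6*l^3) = (h^2 + 6*h*l + 8*l^2)/(h^2 + 7*h*l + 6*l^2)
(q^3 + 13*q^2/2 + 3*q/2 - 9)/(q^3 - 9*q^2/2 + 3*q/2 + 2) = (2*q^2 + 15*q + 18)/(2*q^2 - 7*q - 4)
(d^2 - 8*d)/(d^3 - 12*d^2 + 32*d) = 1/(d - 4)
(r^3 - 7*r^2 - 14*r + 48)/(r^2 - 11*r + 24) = (r^2 + r - 6)/(r - 3)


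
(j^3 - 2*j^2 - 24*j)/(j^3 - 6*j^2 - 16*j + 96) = j/(j - 4)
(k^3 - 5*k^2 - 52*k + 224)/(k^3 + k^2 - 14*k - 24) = (k^2 - k - 56)/(k^2 + 5*k + 6)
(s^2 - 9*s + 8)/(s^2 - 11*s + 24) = (s - 1)/(s - 3)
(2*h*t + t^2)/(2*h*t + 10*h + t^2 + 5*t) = t/(t + 5)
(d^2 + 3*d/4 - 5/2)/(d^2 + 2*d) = (d - 5/4)/d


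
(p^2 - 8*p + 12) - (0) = p^2 - 8*p + 12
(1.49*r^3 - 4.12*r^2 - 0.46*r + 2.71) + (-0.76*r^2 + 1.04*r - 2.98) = 1.49*r^3 - 4.88*r^2 + 0.58*r - 0.27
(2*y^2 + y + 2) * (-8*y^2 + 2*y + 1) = -16*y^4 - 4*y^3 - 12*y^2 + 5*y + 2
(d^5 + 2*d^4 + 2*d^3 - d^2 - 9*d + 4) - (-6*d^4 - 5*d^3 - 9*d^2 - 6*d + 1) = d^5 + 8*d^4 + 7*d^3 + 8*d^2 - 3*d + 3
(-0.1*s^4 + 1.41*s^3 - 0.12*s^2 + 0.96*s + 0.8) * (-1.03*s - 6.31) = 0.103*s^5 - 0.8213*s^4 - 8.7735*s^3 - 0.2316*s^2 - 6.8816*s - 5.048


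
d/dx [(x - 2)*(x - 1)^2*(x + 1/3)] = 4*x^3 - 11*x^2 + 22*x/3 - 1/3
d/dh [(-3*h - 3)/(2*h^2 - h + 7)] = 3*(-2*h^2 + h + (h + 1)*(4*h - 1) - 7)/(2*h^2 - h + 7)^2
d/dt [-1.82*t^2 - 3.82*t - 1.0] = -3.64*t - 3.82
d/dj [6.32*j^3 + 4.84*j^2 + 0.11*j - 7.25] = 18.96*j^2 + 9.68*j + 0.11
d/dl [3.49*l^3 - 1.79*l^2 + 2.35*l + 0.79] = 10.47*l^2 - 3.58*l + 2.35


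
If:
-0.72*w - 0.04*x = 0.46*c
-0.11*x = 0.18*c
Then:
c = -0.611111111111111*x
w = 0.334876543209877*x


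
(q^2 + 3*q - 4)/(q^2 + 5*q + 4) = (q - 1)/(q + 1)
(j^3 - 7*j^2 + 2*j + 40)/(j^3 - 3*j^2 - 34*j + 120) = (j + 2)/(j + 6)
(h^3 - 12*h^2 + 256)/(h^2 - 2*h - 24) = (h^2 - 16*h + 64)/(h - 6)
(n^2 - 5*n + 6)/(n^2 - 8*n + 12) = (n - 3)/(n - 6)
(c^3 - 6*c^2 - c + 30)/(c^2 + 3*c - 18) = (c^2 - 3*c - 10)/(c + 6)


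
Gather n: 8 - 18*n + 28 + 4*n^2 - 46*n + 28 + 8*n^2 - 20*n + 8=12*n^2 - 84*n + 72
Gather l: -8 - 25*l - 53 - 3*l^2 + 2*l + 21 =-3*l^2 - 23*l - 40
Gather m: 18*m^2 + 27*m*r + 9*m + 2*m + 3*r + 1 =18*m^2 + m*(27*r + 11) + 3*r + 1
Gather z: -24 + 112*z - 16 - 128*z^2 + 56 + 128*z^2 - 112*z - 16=0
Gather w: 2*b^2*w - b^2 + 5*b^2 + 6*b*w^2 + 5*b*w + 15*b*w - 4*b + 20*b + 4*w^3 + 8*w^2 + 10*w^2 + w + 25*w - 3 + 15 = 4*b^2 + 16*b + 4*w^3 + w^2*(6*b + 18) + w*(2*b^2 + 20*b + 26) + 12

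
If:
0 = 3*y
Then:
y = 0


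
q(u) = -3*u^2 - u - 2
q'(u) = -6*u - 1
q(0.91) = -5.39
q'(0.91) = -6.46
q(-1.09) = -4.47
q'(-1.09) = 5.54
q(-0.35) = -2.02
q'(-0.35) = 1.10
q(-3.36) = -32.51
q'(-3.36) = 19.16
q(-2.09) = -13.01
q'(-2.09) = 11.54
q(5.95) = -114.16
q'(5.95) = -36.70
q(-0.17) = -1.92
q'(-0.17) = 0.02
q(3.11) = -34.13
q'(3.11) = -19.66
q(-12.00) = -422.00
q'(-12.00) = 71.00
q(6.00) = -116.00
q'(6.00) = -37.00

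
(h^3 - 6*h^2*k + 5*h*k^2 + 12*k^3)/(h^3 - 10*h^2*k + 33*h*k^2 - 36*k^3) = (h + k)/(h - 3*k)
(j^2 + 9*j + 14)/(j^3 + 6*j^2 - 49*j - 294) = (j + 2)/(j^2 - j - 42)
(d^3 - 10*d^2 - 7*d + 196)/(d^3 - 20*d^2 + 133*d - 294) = (d + 4)/(d - 6)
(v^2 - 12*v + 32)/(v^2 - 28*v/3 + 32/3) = 3*(v - 4)/(3*v - 4)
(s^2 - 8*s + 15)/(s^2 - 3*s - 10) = (s - 3)/(s + 2)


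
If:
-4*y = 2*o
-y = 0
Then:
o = 0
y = 0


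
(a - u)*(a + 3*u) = a^2 + 2*a*u - 3*u^2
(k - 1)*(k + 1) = k^2 - 1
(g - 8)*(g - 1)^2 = g^3 - 10*g^2 + 17*g - 8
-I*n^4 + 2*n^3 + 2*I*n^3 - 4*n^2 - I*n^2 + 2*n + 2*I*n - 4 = (n - 2)*(n - I)*(n + 2*I)*(-I*n + 1)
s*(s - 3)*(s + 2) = s^3 - s^2 - 6*s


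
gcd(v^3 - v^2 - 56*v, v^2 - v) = v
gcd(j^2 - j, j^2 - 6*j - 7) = 1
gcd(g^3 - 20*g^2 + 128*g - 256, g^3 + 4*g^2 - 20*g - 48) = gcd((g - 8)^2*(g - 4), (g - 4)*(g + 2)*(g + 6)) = g - 4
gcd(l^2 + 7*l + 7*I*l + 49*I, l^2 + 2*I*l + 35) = l + 7*I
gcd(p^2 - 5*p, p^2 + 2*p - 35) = p - 5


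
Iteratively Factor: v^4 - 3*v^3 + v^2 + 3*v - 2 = (v - 1)*(v^3 - 2*v^2 - v + 2) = (v - 1)*(v + 1)*(v^2 - 3*v + 2) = (v - 2)*(v - 1)*(v + 1)*(v - 1)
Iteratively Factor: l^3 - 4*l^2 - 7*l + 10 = (l - 5)*(l^2 + l - 2) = (l - 5)*(l - 1)*(l + 2)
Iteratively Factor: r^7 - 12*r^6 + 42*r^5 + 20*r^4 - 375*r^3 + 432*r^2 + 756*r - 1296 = (r + 2)*(r^6 - 14*r^5 + 70*r^4 - 120*r^3 - 135*r^2 + 702*r - 648) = (r - 3)*(r + 2)*(r^5 - 11*r^4 + 37*r^3 - 9*r^2 - 162*r + 216) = (r - 3)^2*(r + 2)*(r^4 - 8*r^3 + 13*r^2 + 30*r - 72) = (r - 3)^3*(r + 2)*(r^3 - 5*r^2 - 2*r + 24) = (r - 4)*(r - 3)^3*(r + 2)*(r^2 - r - 6) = (r - 4)*(r - 3)^3*(r + 2)^2*(r - 3)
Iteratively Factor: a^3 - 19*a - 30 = (a + 2)*(a^2 - 2*a - 15) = (a - 5)*(a + 2)*(a + 3)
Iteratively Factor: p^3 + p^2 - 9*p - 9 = (p + 3)*(p^2 - 2*p - 3) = (p - 3)*(p + 3)*(p + 1)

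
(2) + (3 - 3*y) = 5 - 3*y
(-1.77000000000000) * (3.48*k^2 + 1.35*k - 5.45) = -6.1596*k^2 - 2.3895*k + 9.6465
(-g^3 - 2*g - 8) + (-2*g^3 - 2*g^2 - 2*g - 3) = -3*g^3 - 2*g^2 - 4*g - 11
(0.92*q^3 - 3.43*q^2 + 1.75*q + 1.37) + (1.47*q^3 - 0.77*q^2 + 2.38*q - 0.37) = 2.39*q^3 - 4.2*q^2 + 4.13*q + 1.0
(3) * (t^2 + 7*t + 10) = 3*t^2 + 21*t + 30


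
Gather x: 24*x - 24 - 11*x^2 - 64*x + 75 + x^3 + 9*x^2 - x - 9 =x^3 - 2*x^2 - 41*x + 42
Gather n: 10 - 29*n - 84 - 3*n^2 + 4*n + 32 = -3*n^2 - 25*n - 42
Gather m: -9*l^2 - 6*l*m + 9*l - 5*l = -9*l^2 - 6*l*m + 4*l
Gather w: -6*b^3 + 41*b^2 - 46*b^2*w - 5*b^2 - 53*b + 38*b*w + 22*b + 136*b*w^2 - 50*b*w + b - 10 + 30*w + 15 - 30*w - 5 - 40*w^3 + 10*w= -6*b^3 + 36*b^2 + 136*b*w^2 - 30*b - 40*w^3 + w*(-46*b^2 - 12*b + 10)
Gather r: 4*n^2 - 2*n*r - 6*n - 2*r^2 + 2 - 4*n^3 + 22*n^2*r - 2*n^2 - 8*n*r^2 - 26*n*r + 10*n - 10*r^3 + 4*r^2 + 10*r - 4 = -4*n^3 + 2*n^2 + 4*n - 10*r^3 + r^2*(2 - 8*n) + r*(22*n^2 - 28*n + 10) - 2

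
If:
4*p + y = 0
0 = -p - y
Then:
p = 0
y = 0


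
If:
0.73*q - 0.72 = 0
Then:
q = 0.99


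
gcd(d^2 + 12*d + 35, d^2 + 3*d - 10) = d + 5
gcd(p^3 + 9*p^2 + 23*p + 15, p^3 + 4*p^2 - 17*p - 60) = p^2 + 8*p + 15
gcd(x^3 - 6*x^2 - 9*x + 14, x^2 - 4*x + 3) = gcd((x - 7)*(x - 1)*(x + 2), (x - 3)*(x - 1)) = x - 1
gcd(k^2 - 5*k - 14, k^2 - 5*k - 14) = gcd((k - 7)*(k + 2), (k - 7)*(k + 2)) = k^2 - 5*k - 14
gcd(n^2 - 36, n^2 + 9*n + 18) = n + 6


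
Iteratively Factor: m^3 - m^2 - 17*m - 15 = (m - 5)*(m^2 + 4*m + 3) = (m - 5)*(m + 3)*(m + 1)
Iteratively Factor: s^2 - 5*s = (s)*(s - 5)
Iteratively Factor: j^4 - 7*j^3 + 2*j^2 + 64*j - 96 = (j - 4)*(j^3 - 3*j^2 - 10*j + 24) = (j - 4)^2*(j^2 + j - 6) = (j - 4)^2*(j - 2)*(j + 3)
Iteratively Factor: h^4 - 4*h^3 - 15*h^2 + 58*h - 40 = (h - 1)*(h^3 - 3*h^2 - 18*h + 40) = (h - 5)*(h - 1)*(h^2 + 2*h - 8) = (h - 5)*(h - 1)*(h + 4)*(h - 2)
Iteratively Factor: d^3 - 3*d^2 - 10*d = (d)*(d^2 - 3*d - 10) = d*(d - 5)*(d + 2)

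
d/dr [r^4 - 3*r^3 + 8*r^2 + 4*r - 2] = 4*r^3 - 9*r^2 + 16*r + 4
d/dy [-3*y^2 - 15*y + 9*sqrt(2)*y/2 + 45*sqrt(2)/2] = -6*y - 15 + 9*sqrt(2)/2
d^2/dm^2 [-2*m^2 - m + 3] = -4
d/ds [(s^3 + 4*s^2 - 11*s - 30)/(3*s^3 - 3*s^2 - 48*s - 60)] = 5*(-s^2 + 2*s - 13)/(3*(s^4 - 6*s^3 - 11*s^2 + 60*s + 100))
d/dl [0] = 0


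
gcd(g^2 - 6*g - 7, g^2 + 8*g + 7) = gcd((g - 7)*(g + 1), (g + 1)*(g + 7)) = g + 1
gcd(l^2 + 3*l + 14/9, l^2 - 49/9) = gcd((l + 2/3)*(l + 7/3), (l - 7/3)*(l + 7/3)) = l + 7/3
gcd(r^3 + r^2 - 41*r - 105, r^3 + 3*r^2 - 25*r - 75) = r^2 + 8*r + 15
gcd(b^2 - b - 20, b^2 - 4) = 1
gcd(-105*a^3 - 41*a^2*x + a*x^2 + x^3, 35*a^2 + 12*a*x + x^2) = 5*a + x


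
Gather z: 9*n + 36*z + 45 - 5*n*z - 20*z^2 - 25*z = 9*n - 20*z^2 + z*(11 - 5*n) + 45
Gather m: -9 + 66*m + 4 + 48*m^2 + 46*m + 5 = 48*m^2 + 112*m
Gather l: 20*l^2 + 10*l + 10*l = 20*l^2 + 20*l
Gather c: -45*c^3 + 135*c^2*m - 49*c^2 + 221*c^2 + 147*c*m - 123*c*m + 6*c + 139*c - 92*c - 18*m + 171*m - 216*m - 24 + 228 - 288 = -45*c^3 + c^2*(135*m + 172) + c*(24*m + 53) - 63*m - 84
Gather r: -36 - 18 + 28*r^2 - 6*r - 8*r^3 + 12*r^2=-8*r^3 + 40*r^2 - 6*r - 54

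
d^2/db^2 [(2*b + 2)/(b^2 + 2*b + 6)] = 4*(3*(-b - 1)*(b^2 + 2*b + 6) + 4*(b + 1)^3)/(b^2 + 2*b + 6)^3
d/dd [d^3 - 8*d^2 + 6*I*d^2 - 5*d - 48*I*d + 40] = 3*d^2 + d*(-16 + 12*I) - 5 - 48*I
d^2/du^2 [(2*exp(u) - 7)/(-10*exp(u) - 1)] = (720*exp(u) - 72)*exp(u)/(1000*exp(3*u) + 300*exp(2*u) + 30*exp(u) + 1)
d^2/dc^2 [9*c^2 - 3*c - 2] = 18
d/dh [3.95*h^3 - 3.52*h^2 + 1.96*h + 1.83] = 11.85*h^2 - 7.04*h + 1.96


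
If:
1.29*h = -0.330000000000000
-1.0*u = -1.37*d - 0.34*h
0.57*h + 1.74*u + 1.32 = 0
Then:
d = -0.43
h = -0.26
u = -0.67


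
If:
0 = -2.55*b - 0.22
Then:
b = -0.09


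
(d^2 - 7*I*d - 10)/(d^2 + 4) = (d - 5*I)/(d + 2*I)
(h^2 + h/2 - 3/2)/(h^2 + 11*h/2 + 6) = (h - 1)/(h + 4)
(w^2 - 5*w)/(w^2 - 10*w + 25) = w/(w - 5)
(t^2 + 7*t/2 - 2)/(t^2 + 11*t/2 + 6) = (2*t - 1)/(2*t + 3)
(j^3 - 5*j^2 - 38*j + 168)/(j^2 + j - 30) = (j^2 - 11*j + 28)/(j - 5)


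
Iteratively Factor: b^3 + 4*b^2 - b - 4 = (b - 1)*(b^2 + 5*b + 4) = (b - 1)*(b + 4)*(b + 1)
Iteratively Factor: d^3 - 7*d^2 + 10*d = (d - 5)*(d^2 - 2*d) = d*(d - 5)*(d - 2)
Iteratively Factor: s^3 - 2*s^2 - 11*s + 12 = (s - 4)*(s^2 + 2*s - 3) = (s - 4)*(s + 3)*(s - 1)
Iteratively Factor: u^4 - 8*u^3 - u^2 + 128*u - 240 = (u - 5)*(u^3 - 3*u^2 - 16*u + 48) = (u - 5)*(u + 4)*(u^2 - 7*u + 12) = (u - 5)*(u - 3)*(u + 4)*(u - 4)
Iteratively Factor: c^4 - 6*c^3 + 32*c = (c + 2)*(c^3 - 8*c^2 + 16*c) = (c - 4)*(c + 2)*(c^2 - 4*c) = (c - 4)^2*(c + 2)*(c)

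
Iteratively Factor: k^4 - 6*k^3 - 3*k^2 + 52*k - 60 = (k - 2)*(k^3 - 4*k^2 - 11*k + 30) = (k - 5)*(k - 2)*(k^2 + k - 6) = (k - 5)*(k - 2)*(k + 3)*(k - 2)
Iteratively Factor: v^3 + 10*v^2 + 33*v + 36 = (v + 3)*(v^2 + 7*v + 12) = (v + 3)*(v + 4)*(v + 3)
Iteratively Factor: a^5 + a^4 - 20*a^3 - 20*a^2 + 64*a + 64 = (a - 2)*(a^4 + 3*a^3 - 14*a^2 - 48*a - 32) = (a - 4)*(a - 2)*(a^3 + 7*a^2 + 14*a + 8) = (a - 4)*(a - 2)*(a + 1)*(a^2 + 6*a + 8) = (a - 4)*(a - 2)*(a + 1)*(a + 4)*(a + 2)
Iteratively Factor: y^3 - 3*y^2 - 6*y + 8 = (y - 1)*(y^2 - 2*y - 8) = (y - 1)*(y + 2)*(y - 4)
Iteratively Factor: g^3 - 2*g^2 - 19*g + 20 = (g + 4)*(g^2 - 6*g + 5) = (g - 1)*(g + 4)*(g - 5)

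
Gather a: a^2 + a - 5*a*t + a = a^2 + a*(2 - 5*t)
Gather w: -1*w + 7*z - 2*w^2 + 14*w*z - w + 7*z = -2*w^2 + w*(14*z - 2) + 14*z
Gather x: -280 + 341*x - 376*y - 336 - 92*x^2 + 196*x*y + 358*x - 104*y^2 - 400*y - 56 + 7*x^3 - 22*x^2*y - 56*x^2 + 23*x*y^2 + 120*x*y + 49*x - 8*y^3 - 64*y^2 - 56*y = 7*x^3 + x^2*(-22*y - 148) + x*(23*y^2 + 316*y + 748) - 8*y^3 - 168*y^2 - 832*y - 672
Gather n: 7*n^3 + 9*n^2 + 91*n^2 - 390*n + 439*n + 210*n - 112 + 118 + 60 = 7*n^3 + 100*n^2 + 259*n + 66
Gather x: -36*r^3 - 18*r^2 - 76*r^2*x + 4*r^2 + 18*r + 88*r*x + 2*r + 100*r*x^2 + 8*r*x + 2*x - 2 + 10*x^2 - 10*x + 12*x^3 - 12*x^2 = -36*r^3 - 14*r^2 + 20*r + 12*x^3 + x^2*(100*r - 2) + x*(-76*r^2 + 96*r - 8) - 2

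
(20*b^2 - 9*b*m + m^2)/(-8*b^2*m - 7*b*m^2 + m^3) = (-20*b^2 + 9*b*m - m^2)/(m*(8*b^2 + 7*b*m - m^2))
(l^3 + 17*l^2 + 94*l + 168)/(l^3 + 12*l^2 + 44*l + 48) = (l + 7)/(l + 2)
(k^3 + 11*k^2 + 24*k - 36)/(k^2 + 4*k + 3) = (k^3 + 11*k^2 + 24*k - 36)/(k^2 + 4*k + 3)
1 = 1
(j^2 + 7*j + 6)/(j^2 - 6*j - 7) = (j + 6)/(j - 7)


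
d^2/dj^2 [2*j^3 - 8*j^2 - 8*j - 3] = 12*j - 16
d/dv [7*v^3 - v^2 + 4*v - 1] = 21*v^2 - 2*v + 4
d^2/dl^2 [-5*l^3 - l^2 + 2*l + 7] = -30*l - 2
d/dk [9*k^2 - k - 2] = 18*k - 1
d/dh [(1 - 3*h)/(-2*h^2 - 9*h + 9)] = 2*(-3*h^2 + 2*h - 9)/(4*h^4 + 36*h^3 + 45*h^2 - 162*h + 81)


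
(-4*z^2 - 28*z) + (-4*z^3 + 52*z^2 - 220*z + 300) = -4*z^3 + 48*z^2 - 248*z + 300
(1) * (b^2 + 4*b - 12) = b^2 + 4*b - 12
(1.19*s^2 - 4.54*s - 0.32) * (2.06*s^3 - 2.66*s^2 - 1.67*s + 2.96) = 2.4514*s^5 - 12.5178*s^4 + 9.4299*s^3 + 11.9554*s^2 - 12.904*s - 0.9472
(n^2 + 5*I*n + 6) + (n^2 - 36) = 2*n^2 + 5*I*n - 30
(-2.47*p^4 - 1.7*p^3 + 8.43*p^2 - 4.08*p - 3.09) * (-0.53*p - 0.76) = 1.3091*p^5 + 2.7782*p^4 - 3.1759*p^3 - 4.2444*p^2 + 4.7385*p + 2.3484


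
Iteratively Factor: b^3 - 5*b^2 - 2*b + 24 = (b + 2)*(b^2 - 7*b + 12) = (b - 4)*(b + 2)*(b - 3)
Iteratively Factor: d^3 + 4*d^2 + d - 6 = (d - 1)*(d^2 + 5*d + 6) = (d - 1)*(d + 2)*(d + 3)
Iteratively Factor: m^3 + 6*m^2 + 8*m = (m + 2)*(m^2 + 4*m) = m*(m + 2)*(m + 4)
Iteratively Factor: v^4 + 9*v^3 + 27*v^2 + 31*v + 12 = (v + 1)*(v^3 + 8*v^2 + 19*v + 12) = (v + 1)^2*(v^2 + 7*v + 12) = (v + 1)^2*(v + 3)*(v + 4)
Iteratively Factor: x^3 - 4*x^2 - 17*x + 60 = (x - 3)*(x^2 - x - 20) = (x - 5)*(x - 3)*(x + 4)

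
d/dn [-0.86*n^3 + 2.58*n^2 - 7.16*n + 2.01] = -2.58*n^2 + 5.16*n - 7.16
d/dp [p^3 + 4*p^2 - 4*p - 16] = 3*p^2 + 8*p - 4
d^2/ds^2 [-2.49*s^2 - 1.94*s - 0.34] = -4.98000000000000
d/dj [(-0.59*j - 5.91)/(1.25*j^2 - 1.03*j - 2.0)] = (0.7375*j^2 + 14.775*j - 4.9073)/(1.5625*j^4 - 2.575*j^3 - 3.9391*j^2 + 4.12*j + 4.0)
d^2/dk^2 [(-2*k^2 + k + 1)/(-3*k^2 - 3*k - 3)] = 2*(-k^3 - 3*k^2 + 1)/(k^6 + 3*k^5 + 6*k^4 + 7*k^3 + 6*k^2 + 3*k + 1)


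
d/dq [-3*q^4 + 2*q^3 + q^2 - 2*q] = -12*q^3 + 6*q^2 + 2*q - 2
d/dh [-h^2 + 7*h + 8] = 7 - 2*h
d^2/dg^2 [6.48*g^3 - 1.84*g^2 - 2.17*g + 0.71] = 38.88*g - 3.68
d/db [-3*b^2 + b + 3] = 1 - 6*b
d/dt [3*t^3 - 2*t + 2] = 9*t^2 - 2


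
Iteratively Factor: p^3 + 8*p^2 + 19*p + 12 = (p + 4)*(p^2 + 4*p + 3) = (p + 1)*(p + 4)*(p + 3)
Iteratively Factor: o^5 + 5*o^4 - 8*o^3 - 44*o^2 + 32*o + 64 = (o + 4)*(o^4 + o^3 - 12*o^2 + 4*o + 16) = (o - 2)*(o + 4)*(o^3 + 3*o^2 - 6*o - 8) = (o - 2)*(o + 4)^2*(o^2 - o - 2) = (o - 2)*(o + 1)*(o + 4)^2*(o - 2)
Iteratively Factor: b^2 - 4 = (b + 2)*(b - 2)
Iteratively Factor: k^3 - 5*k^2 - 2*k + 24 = (k - 4)*(k^2 - k - 6) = (k - 4)*(k - 3)*(k + 2)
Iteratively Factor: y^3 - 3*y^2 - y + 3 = (y + 1)*(y^2 - 4*y + 3) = (y - 3)*(y + 1)*(y - 1)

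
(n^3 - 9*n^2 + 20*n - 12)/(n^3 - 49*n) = (n^3 - 9*n^2 + 20*n - 12)/(n*(n^2 - 49))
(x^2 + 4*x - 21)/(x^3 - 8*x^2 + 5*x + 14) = (x^2 + 4*x - 21)/(x^3 - 8*x^2 + 5*x + 14)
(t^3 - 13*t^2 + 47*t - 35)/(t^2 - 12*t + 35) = t - 1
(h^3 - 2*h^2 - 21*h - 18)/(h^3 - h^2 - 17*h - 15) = (h - 6)/(h - 5)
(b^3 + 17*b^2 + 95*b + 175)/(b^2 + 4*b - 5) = (b^2 + 12*b + 35)/(b - 1)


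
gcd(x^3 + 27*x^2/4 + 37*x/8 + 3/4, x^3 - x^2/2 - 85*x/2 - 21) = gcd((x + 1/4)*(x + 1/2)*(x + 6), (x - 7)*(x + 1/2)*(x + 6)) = x^2 + 13*x/2 + 3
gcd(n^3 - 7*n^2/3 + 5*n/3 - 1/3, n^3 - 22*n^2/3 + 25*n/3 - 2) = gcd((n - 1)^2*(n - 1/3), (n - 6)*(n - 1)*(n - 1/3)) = n^2 - 4*n/3 + 1/3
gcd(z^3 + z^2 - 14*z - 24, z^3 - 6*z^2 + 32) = z^2 - 2*z - 8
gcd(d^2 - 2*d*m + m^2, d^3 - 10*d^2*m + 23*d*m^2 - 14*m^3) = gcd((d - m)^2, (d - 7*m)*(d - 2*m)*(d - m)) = d - m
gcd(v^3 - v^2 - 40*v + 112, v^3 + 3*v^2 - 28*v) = v^2 + 3*v - 28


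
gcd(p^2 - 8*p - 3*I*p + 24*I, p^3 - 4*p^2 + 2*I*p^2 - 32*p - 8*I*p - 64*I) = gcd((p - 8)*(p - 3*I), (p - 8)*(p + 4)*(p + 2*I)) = p - 8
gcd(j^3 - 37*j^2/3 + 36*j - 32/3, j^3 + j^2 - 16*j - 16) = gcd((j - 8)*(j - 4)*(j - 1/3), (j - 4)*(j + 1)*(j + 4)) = j - 4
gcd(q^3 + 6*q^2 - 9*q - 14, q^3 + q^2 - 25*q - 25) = q + 1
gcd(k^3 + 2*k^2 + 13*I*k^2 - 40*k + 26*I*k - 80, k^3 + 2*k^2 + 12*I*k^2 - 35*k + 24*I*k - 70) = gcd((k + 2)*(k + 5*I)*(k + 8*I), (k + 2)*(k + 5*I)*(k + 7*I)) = k^2 + k*(2 + 5*I) + 10*I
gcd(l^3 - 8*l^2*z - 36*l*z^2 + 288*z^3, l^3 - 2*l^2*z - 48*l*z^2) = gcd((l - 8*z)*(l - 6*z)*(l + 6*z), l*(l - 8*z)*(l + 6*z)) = -l^2 + 2*l*z + 48*z^2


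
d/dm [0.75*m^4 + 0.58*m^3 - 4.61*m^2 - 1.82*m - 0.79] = 3.0*m^3 + 1.74*m^2 - 9.22*m - 1.82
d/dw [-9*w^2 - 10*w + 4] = -18*w - 10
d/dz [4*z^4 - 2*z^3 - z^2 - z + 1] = 16*z^3 - 6*z^2 - 2*z - 1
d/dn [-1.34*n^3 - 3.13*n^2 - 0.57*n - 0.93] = -4.02*n^2 - 6.26*n - 0.57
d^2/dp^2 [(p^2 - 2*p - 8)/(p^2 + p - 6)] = 2*(-3*p^3 - 6*p^2 - 60*p - 32)/(p^6 + 3*p^5 - 15*p^4 - 35*p^3 + 90*p^2 + 108*p - 216)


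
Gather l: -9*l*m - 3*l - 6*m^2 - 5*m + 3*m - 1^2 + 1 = l*(-9*m - 3) - 6*m^2 - 2*m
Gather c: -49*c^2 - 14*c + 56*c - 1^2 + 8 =-49*c^2 + 42*c + 7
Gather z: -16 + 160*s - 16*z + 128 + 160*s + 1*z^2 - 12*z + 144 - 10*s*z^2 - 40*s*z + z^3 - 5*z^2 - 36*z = 320*s + z^3 + z^2*(-10*s - 4) + z*(-40*s - 64) + 256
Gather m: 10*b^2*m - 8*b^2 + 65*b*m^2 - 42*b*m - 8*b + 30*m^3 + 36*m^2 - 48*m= -8*b^2 - 8*b + 30*m^3 + m^2*(65*b + 36) + m*(10*b^2 - 42*b - 48)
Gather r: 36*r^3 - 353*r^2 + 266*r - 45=36*r^3 - 353*r^2 + 266*r - 45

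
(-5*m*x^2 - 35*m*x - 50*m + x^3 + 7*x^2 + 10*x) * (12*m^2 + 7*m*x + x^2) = -60*m^3*x^2 - 420*m^3*x - 600*m^3 - 23*m^2*x^3 - 161*m^2*x^2 - 230*m^2*x + 2*m*x^4 + 14*m*x^3 + 20*m*x^2 + x^5 + 7*x^4 + 10*x^3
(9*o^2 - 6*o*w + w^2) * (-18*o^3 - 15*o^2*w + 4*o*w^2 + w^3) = -162*o^5 - 27*o^4*w + 108*o^3*w^2 - 30*o^2*w^3 - 2*o*w^4 + w^5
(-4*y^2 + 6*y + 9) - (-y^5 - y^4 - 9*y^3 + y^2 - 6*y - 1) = y^5 + y^4 + 9*y^3 - 5*y^2 + 12*y + 10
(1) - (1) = 0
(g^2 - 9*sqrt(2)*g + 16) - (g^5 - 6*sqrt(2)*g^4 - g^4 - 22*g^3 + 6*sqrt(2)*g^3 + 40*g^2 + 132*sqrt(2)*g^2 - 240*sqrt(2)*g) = -g^5 + g^4 + 6*sqrt(2)*g^4 - 6*sqrt(2)*g^3 + 22*g^3 - 132*sqrt(2)*g^2 - 39*g^2 + 231*sqrt(2)*g + 16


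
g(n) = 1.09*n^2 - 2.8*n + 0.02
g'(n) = 2.18*n - 2.8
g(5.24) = 15.28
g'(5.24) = 8.62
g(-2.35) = 12.62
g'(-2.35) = -7.92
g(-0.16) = 0.50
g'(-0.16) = -3.15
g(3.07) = 1.70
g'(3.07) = 3.89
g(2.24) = -0.78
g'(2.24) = 2.08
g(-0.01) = 0.05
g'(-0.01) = -2.82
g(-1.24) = 5.17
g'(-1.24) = -5.50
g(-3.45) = 22.65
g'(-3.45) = -10.32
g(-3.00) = 18.23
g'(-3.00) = -9.34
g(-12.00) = 190.58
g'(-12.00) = -28.96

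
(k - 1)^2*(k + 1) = k^3 - k^2 - k + 1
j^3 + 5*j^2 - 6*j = j*(j - 1)*(j + 6)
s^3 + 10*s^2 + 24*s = s*(s + 4)*(s + 6)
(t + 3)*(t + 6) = t^2 + 9*t + 18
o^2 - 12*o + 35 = (o - 7)*(o - 5)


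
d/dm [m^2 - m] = 2*m - 1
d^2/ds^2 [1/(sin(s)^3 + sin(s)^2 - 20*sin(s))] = (-9*sin(s)^3 - 11*sin(s)^2 + 48*sin(s) + 76 - 514/sin(s) - 120/sin(s)^2 + 800/sin(s)^3)/((sin(s) - 4)^3*(sin(s) + 5)^3)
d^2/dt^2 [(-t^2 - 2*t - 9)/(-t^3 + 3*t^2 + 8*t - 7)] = 2*(t^6 + 6*t^5 + 60*t^4 - 255*t^3 + 6*t^2 + 585*t + 926)/(t^9 - 9*t^8 + 3*t^7 + 138*t^6 - 150*t^5 - 723*t^4 + 643*t^3 + 903*t^2 - 1176*t + 343)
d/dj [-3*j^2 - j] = -6*j - 1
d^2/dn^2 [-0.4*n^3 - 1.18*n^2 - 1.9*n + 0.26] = -2.4*n - 2.36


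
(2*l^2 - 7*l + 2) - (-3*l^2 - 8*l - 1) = 5*l^2 + l + 3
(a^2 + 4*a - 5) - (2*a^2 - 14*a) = -a^2 + 18*a - 5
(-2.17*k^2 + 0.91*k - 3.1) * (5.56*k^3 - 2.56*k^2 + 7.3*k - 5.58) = -12.0652*k^5 + 10.6148*k^4 - 35.4066*k^3 + 26.6876*k^2 - 27.7078*k + 17.298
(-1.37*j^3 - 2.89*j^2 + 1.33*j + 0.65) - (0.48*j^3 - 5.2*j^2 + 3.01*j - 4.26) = -1.85*j^3 + 2.31*j^2 - 1.68*j + 4.91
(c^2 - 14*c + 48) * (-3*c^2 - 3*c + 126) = -3*c^4 + 39*c^3 + 24*c^2 - 1908*c + 6048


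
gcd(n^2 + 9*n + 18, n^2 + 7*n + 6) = n + 6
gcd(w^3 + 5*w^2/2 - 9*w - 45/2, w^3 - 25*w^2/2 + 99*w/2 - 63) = w - 3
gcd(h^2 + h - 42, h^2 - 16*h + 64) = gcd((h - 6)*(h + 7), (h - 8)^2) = 1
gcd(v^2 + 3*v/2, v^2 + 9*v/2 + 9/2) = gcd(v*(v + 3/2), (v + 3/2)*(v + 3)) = v + 3/2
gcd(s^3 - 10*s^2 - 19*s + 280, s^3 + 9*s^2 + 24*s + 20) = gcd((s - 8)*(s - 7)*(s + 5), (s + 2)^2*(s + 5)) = s + 5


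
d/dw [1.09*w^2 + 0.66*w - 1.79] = 2.18*w + 0.66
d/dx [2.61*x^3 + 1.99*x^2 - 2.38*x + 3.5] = 7.83*x^2 + 3.98*x - 2.38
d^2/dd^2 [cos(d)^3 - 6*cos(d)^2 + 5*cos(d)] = -23*cos(d)/4 + 12*cos(2*d) - 9*cos(3*d)/4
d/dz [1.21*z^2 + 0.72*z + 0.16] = 2.42*z + 0.72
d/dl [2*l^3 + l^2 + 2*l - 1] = 6*l^2 + 2*l + 2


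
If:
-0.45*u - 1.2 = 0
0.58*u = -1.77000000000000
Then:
No Solution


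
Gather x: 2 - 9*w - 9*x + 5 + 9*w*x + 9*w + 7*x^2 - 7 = 7*x^2 + x*(9*w - 9)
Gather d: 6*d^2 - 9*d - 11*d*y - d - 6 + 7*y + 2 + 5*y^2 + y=6*d^2 + d*(-11*y - 10) + 5*y^2 + 8*y - 4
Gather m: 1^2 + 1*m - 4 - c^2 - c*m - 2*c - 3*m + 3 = -c^2 - 2*c + m*(-c - 2)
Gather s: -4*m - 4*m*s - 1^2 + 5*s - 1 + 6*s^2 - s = -4*m + 6*s^2 + s*(4 - 4*m) - 2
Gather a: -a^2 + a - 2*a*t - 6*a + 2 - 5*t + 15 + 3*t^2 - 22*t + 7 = -a^2 + a*(-2*t - 5) + 3*t^2 - 27*t + 24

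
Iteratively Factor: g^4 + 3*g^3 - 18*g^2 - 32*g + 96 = (g - 3)*(g^3 + 6*g^2 - 32) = (g - 3)*(g + 4)*(g^2 + 2*g - 8) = (g - 3)*(g - 2)*(g + 4)*(g + 4)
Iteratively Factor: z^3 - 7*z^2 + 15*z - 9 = (z - 3)*(z^2 - 4*z + 3) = (z - 3)*(z - 1)*(z - 3)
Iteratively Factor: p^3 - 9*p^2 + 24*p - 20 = (p - 5)*(p^2 - 4*p + 4) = (p - 5)*(p - 2)*(p - 2)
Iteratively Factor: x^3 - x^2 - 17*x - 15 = (x + 3)*(x^2 - 4*x - 5) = (x - 5)*(x + 3)*(x + 1)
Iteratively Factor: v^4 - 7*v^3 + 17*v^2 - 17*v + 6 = (v - 1)*(v^3 - 6*v^2 + 11*v - 6) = (v - 2)*(v - 1)*(v^2 - 4*v + 3) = (v - 3)*(v - 2)*(v - 1)*(v - 1)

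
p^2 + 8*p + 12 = (p + 2)*(p + 6)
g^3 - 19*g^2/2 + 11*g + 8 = (g - 8)*(g - 2)*(g + 1/2)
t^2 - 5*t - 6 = (t - 6)*(t + 1)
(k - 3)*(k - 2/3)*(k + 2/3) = k^3 - 3*k^2 - 4*k/9 + 4/3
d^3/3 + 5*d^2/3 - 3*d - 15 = (d/3 + 1)*(d - 3)*(d + 5)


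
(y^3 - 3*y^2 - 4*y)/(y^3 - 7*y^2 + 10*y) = (y^2 - 3*y - 4)/(y^2 - 7*y + 10)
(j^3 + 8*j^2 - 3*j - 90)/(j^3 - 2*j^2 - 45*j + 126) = (j^2 + 11*j + 30)/(j^2 + j - 42)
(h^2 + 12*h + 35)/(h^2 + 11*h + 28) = (h + 5)/(h + 4)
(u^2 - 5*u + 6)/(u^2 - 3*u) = (u - 2)/u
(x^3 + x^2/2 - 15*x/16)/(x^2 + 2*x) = (x^2 + x/2 - 15/16)/(x + 2)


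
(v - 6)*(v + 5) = v^2 - v - 30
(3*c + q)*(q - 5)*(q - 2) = 3*c*q^2 - 21*c*q + 30*c + q^3 - 7*q^2 + 10*q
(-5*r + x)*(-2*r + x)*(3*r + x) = 30*r^3 - 11*r^2*x - 4*r*x^2 + x^3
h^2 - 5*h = h*(h - 5)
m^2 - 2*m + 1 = (m - 1)^2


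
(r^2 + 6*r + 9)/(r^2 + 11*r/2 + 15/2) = 2*(r + 3)/(2*r + 5)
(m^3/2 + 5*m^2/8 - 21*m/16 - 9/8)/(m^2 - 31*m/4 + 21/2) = (8*m^3 + 10*m^2 - 21*m - 18)/(4*(4*m^2 - 31*m + 42))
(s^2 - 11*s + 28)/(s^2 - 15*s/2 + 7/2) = 2*(s - 4)/(2*s - 1)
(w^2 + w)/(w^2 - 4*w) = (w + 1)/(w - 4)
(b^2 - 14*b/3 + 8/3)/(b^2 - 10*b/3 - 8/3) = (3*b - 2)/(3*b + 2)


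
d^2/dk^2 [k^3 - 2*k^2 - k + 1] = 6*k - 4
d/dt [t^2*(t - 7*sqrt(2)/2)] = t*(3*t - 7*sqrt(2))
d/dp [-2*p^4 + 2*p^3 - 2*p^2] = 2*p*(-4*p^2 + 3*p - 2)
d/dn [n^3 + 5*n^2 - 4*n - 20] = 3*n^2 + 10*n - 4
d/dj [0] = 0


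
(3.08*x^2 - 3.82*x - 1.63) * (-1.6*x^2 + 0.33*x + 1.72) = -4.928*x^4 + 7.1284*x^3 + 6.645*x^2 - 7.1083*x - 2.8036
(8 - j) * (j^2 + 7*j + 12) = -j^3 + j^2 + 44*j + 96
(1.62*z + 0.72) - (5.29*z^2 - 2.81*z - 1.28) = -5.29*z^2 + 4.43*z + 2.0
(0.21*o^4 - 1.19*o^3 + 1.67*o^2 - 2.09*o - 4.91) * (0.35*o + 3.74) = 0.0735*o^5 + 0.3689*o^4 - 3.8661*o^3 + 5.5143*o^2 - 9.5351*o - 18.3634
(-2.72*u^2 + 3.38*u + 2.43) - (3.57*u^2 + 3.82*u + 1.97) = -6.29*u^2 - 0.44*u + 0.46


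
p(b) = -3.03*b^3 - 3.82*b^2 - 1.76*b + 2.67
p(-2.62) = 35.55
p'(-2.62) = -44.14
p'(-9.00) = -669.29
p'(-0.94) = -2.61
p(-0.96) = 3.52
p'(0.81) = -13.91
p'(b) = -9.09*b^2 - 7.64*b - 1.76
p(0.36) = 1.40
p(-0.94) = 3.47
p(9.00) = -2531.46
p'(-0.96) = -2.80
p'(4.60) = -229.25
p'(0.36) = -5.69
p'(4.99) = -266.23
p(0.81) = -2.87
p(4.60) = -381.19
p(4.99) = -477.71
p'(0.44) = -6.88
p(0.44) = 0.90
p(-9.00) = 1917.96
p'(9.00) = -806.81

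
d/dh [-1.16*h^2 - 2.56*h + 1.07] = -2.32*h - 2.56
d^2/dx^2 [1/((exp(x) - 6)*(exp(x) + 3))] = (4*exp(3*x) - 9*exp(2*x) + 81*exp(x) - 54)*exp(x)/(exp(6*x) - 9*exp(5*x) - 27*exp(4*x) + 297*exp(3*x) + 486*exp(2*x) - 2916*exp(x) - 5832)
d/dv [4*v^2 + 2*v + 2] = 8*v + 2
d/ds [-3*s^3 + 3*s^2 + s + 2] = -9*s^2 + 6*s + 1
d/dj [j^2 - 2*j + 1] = 2*j - 2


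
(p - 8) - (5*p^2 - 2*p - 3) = -5*p^2 + 3*p - 5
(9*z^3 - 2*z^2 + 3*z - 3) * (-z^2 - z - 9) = -9*z^5 - 7*z^4 - 82*z^3 + 18*z^2 - 24*z + 27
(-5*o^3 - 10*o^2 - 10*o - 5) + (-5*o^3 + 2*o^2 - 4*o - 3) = -10*o^3 - 8*o^2 - 14*o - 8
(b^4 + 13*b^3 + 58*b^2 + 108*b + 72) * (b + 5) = b^5 + 18*b^4 + 123*b^3 + 398*b^2 + 612*b + 360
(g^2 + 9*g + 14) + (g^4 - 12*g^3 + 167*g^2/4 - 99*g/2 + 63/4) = g^4 - 12*g^3 + 171*g^2/4 - 81*g/2 + 119/4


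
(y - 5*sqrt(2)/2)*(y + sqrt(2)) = y^2 - 3*sqrt(2)*y/2 - 5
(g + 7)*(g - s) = g^2 - g*s + 7*g - 7*s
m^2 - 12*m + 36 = (m - 6)^2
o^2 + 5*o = o*(o + 5)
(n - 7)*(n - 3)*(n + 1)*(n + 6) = n^4 - 3*n^3 - 43*n^2 + 87*n + 126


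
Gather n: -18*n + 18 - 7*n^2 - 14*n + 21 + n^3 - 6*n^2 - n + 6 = n^3 - 13*n^2 - 33*n + 45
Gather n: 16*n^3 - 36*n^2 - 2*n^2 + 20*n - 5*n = 16*n^3 - 38*n^2 + 15*n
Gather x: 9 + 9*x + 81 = 9*x + 90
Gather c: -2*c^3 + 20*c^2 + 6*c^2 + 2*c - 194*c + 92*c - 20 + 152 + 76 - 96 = -2*c^3 + 26*c^2 - 100*c + 112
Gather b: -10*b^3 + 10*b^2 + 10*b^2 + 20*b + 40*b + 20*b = -10*b^3 + 20*b^2 + 80*b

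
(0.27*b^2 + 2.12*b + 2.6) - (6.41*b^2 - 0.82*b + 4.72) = -6.14*b^2 + 2.94*b - 2.12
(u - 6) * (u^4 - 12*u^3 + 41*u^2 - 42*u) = u^5 - 18*u^4 + 113*u^3 - 288*u^2 + 252*u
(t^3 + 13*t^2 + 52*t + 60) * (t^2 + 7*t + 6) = t^5 + 20*t^4 + 149*t^3 + 502*t^2 + 732*t + 360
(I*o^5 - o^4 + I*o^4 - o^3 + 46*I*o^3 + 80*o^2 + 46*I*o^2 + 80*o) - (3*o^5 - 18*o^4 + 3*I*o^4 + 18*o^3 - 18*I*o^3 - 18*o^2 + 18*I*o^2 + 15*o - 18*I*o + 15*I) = -3*o^5 + I*o^5 + 17*o^4 - 2*I*o^4 - 19*o^3 + 64*I*o^3 + 98*o^2 + 28*I*o^2 + 65*o + 18*I*o - 15*I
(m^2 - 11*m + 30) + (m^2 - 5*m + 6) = 2*m^2 - 16*m + 36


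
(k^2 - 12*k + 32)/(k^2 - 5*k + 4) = (k - 8)/(k - 1)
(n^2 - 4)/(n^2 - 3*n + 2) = (n + 2)/(n - 1)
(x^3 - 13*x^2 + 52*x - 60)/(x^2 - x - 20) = (x^2 - 8*x + 12)/(x + 4)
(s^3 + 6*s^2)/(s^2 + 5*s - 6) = s^2/(s - 1)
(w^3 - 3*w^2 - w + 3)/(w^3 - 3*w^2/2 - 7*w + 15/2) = 2*(w + 1)/(2*w + 5)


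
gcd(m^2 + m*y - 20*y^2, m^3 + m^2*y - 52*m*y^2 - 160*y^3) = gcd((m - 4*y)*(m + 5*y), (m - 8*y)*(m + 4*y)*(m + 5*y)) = m + 5*y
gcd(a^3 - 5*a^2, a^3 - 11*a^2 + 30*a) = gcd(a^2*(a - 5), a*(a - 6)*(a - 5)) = a^2 - 5*a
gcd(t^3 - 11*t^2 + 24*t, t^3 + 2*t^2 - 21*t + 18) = t - 3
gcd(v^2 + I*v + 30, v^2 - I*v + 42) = v + 6*I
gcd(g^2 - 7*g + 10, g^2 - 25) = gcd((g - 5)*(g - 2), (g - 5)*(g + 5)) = g - 5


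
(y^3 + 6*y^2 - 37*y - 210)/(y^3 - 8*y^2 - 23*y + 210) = (y + 7)/(y - 7)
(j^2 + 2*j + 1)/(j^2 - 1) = (j + 1)/(j - 1)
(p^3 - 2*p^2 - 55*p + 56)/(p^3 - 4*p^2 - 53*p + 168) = (p - 1)/(p - 3)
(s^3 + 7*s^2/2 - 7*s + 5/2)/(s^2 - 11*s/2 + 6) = (2*s^3 + 7*s^2 - 14*s + 5)/(2*s^2 - 11*s + 12)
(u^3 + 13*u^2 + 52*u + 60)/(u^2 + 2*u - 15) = (u^2 + 8*u + 12)/(u - 3)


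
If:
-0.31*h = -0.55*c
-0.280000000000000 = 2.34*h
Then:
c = -0.07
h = -0.12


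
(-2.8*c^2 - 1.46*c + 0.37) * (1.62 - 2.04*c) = 5.712*c^3 - 1.5576*c^2 - 3.12*c + 0.5994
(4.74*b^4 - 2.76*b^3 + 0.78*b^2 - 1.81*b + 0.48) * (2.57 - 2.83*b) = -13.4142*b^5 + 19.9926*b^4 - 9.3006*b^3 + 7.1269*b^2 - 6.0101*b + 1.2336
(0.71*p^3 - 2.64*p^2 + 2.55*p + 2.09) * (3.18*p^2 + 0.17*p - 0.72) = 2.2578*p^5 - 8.2745*p^4 + 7.149*p^3 + 8.9805*p^2 - 1.4807*p - 1.5048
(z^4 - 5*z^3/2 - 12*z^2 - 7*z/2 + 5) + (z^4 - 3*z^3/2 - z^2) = 2*z^4 - 4*z^3 - 13*z^2 - 7*z/2 + 5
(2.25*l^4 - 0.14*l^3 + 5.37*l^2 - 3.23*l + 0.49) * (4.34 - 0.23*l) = -0.5175*l^5 + 9.7972*l^4 - 1.8427*l^3 + 24.0487*l^2 - 14.1309*l + 2.1266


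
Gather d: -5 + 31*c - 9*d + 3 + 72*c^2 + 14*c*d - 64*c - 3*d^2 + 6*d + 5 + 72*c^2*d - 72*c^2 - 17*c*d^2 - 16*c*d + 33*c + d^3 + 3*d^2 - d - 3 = -17*c*d^2 + d^3 + d*(72*c^2 - 2*c - 4)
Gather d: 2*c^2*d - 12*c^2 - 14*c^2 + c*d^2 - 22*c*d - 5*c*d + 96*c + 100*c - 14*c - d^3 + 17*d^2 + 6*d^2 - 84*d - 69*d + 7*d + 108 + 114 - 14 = -26*c^2 + 182*c - d^3 + d^2*(c + 23) + d*(2*c^2 - 27*c - 146) + 208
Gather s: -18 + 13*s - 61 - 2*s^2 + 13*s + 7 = -2*s^2 + 26*s - 72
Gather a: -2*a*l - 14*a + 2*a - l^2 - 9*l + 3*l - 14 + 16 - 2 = a*(-2*l - 12) - l^2 - 6*l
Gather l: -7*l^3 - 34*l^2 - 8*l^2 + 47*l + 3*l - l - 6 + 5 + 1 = -7*l^3 - 42*l^2 + 49*l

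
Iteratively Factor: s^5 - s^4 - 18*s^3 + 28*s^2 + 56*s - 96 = (s + 2)*(s^4 - 3*s^3 - 12*s^2 + 52*s - 48) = (s + 2)*(s + 4)*(s^3 - 7*s^2 + 16*s - 12) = (s - 2)*(s + 2)*(s + 4)*(s^2 - 5*s + 6) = (s - 2)^2*(s + 2)*(s + 4)*(s - 3)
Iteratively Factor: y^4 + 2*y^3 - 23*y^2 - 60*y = (y + 4)*(y^3 - 2*y^2 - 15*y) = (y + 3)*(y + 4)*(y^2 - 5*y) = (y - 5)*(y + 3)*(y + 4)*(y)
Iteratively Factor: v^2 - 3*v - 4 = (v - 4)*(v + 1)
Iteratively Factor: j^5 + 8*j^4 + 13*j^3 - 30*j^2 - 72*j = (j - 2)*(j^4 + 10*j^3 + 33*j^2 + 36*j) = (j - 2)*(j + 3)*(j^3 + 7*j^2 + 12*j) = (j - 2)*(j + 3)*(j + 4)*(j^2 + 3*j) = j*(j - 2)*(j + 3)*(j + 4)*(j + 3)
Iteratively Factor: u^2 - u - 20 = (u - 5)*(u + 4)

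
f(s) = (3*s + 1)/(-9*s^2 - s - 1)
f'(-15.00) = 0.00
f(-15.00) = 0.02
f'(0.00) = -2.00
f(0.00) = -1.00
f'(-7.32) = 0.01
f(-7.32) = 0.04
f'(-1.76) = 0.07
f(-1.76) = 0.16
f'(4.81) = 0.02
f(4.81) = -0.07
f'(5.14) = 0.01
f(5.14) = -0.07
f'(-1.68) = 0.07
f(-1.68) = 0.16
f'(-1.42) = 0.09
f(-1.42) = 0.18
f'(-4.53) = 0.01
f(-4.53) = 0.07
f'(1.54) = 0.16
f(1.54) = -0.24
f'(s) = (3*s + 1)*(18*s + 1)/(-9*s^2 - s - 1)^2 + 3/(-9*s^2 - s - 1)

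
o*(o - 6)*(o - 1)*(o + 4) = o^4 - 3*o^3 - 22*o^2 + 24*o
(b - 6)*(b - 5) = b^2 - 11*b + 30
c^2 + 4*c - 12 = (c - 2)*(c + 6)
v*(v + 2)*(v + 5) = v^3 + 7*v^2 + 10*v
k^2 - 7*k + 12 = (k - 4)*(k - 3)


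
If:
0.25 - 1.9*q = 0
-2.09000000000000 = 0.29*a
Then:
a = -7.21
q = 0.13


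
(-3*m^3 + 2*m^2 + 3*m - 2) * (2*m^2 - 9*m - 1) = -6*m^5 + 31*m^4 - 9*m^3 - 33*m^2 + 15*m + 2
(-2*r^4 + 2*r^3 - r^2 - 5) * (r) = -2*r^5 + 2*r^4 - r^3 - 5*r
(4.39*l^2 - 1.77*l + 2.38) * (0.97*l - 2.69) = 4.2583*l^3 - 13.526*l^2 + 7.0699*l - 6.4022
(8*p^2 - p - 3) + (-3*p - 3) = 8*p^2 - 4*p - 6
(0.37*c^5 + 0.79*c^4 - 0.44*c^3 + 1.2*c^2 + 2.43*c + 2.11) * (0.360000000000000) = 0.1332*c^5 + 0.2844*c^4 - 0.1584*c^3 + 0.432*c^2 + 0.8748*c + 0.7596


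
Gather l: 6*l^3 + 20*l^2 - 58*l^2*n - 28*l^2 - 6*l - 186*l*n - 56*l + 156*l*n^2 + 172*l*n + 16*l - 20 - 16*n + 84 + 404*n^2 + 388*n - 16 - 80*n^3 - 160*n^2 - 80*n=6*l^3 + l^2*(-58*n - 8) + l*(156*n^2 - 14*n - 46) - 80*n^3 + 244*n^2 + 292*n + 48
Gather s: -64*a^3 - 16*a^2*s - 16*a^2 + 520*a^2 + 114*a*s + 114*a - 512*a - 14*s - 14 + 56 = -64*a^3 + 504*a^2 - 398*a + s*(-16*a^2 + 114*a - 14) + 42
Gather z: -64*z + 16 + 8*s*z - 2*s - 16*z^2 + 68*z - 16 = -2*s - 16*z^2 + z*(8*s + 4)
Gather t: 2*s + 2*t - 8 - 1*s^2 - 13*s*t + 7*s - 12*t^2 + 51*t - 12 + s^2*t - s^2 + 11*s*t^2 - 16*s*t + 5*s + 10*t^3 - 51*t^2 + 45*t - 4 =-2*s^2 + 14*s + 10*t^3 + t^2*(11*s - 63) + t*(s^2 - 29*s + 98) - 24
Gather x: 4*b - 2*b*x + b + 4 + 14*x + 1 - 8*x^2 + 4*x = 5*b - 8*x^2 + x*(18 - 2*b) + 5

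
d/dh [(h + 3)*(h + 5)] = 2*h + 8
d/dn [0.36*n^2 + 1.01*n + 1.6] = 0.72*n + 1.01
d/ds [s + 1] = 1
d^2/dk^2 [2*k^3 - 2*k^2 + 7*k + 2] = 12*k - 4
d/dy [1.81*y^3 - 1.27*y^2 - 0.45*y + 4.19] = 5.43*y^2 - 2.54*y - 0.45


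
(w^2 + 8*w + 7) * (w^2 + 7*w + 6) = w^4 + 15*w^3 + 69*w^2 + 97*w + 42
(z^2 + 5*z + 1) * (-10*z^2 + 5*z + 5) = -10*z^4 - 45*z^3 + 20*z^2 + 30*z + 5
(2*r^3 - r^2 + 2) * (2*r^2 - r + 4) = 4*r^5 - 4*r^4 + 9*r^3 - 2*r + 8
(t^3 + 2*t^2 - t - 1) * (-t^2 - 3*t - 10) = -t^5 - 5*t^4 - 15*t^3 - 16*t^2 + 13*t + 10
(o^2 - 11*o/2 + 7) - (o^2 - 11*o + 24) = 11*o/2 - 17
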